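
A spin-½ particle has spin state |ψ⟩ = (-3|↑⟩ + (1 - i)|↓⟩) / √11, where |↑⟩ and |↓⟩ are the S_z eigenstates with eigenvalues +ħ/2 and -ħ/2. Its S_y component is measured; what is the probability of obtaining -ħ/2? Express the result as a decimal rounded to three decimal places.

0.227

|-y⟩ = (|↑⟩ - i|↓⟩)/√2, so ⟨-y|ψ⟩ = (-2 + i) / (√2·√11).
P = |-2 + i|² / 22 = 5/22.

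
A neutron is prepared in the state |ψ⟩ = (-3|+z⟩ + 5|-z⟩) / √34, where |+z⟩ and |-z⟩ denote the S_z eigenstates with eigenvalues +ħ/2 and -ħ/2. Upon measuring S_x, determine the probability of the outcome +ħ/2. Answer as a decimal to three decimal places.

|+x⟩ = (|+z⟩ + |-z⟩)/√2, so ⟨+x|ψ⟩ = (2) / (√2·√34).
P = |2|² / 68 = 4/68.

0.059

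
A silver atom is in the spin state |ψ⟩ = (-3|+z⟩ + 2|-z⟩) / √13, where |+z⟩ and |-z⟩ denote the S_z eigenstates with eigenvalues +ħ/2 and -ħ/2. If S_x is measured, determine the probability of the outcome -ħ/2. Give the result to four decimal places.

|-x⟩ = (|+z⟩ - |-z⟩)/√2, so ⟨-x|ψ⟩ = (-5) / (√2·√13).
P = |-5|² / 26 = 25/26.

0.9615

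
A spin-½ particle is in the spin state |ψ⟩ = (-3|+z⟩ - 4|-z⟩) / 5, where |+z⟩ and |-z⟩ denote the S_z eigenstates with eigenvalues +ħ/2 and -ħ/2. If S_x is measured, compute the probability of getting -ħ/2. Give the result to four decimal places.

0.0200

|-x⟩ = (|+z⟩ - |-z⟩)/√2, so ⟨-x|ψ⟩ = (1) / (√2·5).
P = |1|² / 50 = 1/50.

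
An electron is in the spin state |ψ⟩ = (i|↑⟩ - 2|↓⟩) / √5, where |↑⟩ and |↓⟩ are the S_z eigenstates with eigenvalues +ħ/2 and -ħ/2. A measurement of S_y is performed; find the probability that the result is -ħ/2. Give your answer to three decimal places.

|-y⟩ = (|↑⟩ - i|↓⟩)/√2, so ⟨-y|ψ⟩ = (-i) / (√2·√5).
P = |-i|² / 10 = 1/10.

0.100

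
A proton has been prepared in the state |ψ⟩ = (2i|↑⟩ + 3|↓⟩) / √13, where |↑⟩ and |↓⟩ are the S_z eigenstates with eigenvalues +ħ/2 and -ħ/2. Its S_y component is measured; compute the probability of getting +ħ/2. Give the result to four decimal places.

|+y⟩ = (|↑⟩ + i|↓⟩)/√2, so ⟨+y|ψ⟩ = (-i) / (√2·√13).
P = |-i|² / 26 = 1/26.

0.0385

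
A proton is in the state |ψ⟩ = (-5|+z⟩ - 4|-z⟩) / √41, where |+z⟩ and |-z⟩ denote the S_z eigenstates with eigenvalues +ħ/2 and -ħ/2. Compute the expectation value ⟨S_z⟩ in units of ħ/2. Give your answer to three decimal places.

⟨σ_z⟩ = |a|² - |b|² divided by |a|²+|b|², with a, b the |+z⟩, |-z⟩ amplitudes.
= (25 - 16)/41 = 9/41.
⟨S_z⟩ = (ħ/2)·⟨σ_z⟩.

0.220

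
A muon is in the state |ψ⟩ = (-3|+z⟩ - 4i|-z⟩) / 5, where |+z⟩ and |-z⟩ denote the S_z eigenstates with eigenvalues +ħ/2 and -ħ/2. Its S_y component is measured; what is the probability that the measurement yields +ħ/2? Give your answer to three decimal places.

|+y⟩ = (|+z⟩ + i|-z⟩)/√2, so ⟨+y|ψ⟩ = (-7) / (√2·5).
P = |-7|² / 50 = 49/50.

0.980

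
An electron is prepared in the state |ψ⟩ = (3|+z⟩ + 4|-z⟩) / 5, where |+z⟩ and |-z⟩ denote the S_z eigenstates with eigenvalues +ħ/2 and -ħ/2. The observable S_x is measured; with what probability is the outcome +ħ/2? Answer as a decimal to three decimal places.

0.980

|+x⟩ = (|+z⟩ + |-z⟩)/√2, so ⟨+x|ψ⟩ = (7) / (√2·5).
P = |7|² / 50 = 49/50.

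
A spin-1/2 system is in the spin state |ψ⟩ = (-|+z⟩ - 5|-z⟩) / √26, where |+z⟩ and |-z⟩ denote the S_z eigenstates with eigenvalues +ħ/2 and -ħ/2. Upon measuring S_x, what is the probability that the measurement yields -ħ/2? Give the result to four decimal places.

0.3077

|-x⟩ = (|+z⟩ - |-z⟩)/√2, so ⟨-x|ψ⟩ = (4) / (√2·√26).
P = |4|² / 52 = 16/52.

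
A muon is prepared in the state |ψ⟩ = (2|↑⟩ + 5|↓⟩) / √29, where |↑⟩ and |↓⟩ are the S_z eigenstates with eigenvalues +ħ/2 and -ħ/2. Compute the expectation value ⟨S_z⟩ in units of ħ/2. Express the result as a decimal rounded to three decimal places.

⟨σ_z⟩ = |a|² - |b|² divided by |a|²+|b|², with a, b the |↑⟩, |↓⟩ amplitudes.
= (4 - 25)/29 = -21/29.
⟨S_z⟩ = (ħ/2)·⟨σ_z⟩.

-0.724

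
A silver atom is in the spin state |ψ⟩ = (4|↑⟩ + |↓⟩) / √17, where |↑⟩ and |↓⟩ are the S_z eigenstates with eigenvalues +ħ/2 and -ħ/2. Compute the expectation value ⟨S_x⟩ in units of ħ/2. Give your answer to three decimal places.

0.471

⟨σ_x⟩ = 2 Re(a* b)/(|a|²+|b|²) with a = 4, b = 1.
a* b = 4, so ⟨σ_x⟩ = 8/17.
⟨S_x⟩ = (ħ/2)·⟨σ_x⟩.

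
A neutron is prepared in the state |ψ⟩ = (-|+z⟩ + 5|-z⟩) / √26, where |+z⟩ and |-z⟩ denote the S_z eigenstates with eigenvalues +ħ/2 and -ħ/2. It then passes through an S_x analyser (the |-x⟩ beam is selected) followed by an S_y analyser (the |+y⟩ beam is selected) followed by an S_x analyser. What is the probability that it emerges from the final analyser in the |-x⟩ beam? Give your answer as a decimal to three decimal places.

First analyser (S_x): P(|-x⟩) = |⟨-x|ψ⟩|² = 36/52.
After stage 1 the state is |-x⟩; P(|+y⟩) = |⟨+y|-x⟩|² = 1/2.
After stage 2 the state is |+y⟩; P(|-x⟩) = |⟨-x|+y⟩|² = 1/2.
Joint probability = 36/52 × 1/2 × 1/2 = 0.173.

0.173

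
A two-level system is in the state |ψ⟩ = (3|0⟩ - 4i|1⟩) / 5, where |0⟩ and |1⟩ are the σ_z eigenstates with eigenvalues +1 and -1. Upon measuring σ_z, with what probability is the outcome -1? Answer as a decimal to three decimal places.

The -1 outcome corresponds to |1⟩. Its amplitude in |ψ⟩ is -4i/5.
P = |-4i|² / 25 = 16/25.

0.640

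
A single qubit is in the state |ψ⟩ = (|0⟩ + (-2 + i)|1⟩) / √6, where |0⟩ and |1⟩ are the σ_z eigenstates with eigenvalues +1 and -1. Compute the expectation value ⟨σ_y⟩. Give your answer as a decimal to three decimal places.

0.333

⟨σ_y⟩ = 2 Im(a* b)/(|a|²+|b|²) with a = 1, b = (-2 + i).
a* b = (-2 + i), so ⟨σ_y⟩ = 2/6.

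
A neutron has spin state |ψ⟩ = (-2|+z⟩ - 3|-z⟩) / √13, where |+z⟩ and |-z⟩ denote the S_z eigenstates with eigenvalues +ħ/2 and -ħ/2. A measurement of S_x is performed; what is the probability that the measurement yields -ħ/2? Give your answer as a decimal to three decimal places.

0.038

|-x⟩ = (|+z⟩ - |-z⟩)/√2, so ⟨-x|ψ⟩ = (1) / (√2·√13).
P = |1|² / 26 = 1/26.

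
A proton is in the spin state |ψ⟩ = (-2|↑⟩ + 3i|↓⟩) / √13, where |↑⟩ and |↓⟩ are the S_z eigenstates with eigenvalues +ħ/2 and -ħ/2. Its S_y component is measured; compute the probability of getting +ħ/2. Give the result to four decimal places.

|+y⟩ = (|↑⟩ + i|↓⟩)/√2, so ⟨+y|ψ⟩ = (1) / (√2·√13).
P = |1|² / 26 = 1/26.

0.0385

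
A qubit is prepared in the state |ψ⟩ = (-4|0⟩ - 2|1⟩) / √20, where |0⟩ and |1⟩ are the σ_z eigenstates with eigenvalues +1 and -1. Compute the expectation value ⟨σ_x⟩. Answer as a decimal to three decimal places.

⟨σ_x⟩ = 2 Re(a* b)/(|a|²+|b|²) with a = -4, b = -2.
a* b = 8, so ⟨σ_x⟩ = 16/20.

0.800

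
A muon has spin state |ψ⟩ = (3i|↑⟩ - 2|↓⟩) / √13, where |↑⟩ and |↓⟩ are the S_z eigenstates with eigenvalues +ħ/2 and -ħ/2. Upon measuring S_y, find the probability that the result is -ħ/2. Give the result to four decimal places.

0.0385

|-y⟩ = (|↑⟩ - i|↓⟩)/√2, so ⟨-y|ψ⟩ = (i) / (√2·√13).
P = |i|² / 26 = 1/26.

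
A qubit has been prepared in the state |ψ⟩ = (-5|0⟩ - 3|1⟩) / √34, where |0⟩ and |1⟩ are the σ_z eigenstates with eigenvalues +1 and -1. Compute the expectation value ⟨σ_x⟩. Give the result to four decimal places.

⟨σ_x⟩ = 2 Re(a* b)/(|a|²+|b|²) with a = -5, b = -3.
a* b = 15, so ⟨σ_x⟩ = 30/34.

0.8824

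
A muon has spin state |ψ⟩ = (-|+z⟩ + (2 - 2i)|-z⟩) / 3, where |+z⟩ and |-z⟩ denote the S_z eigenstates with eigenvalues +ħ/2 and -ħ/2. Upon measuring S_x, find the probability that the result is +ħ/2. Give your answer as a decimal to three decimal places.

0.278

|+x⟩ = (|+z⟩ + |-z⟩)/√2, so ⟨+x|ψ⟩ = (1 - 2i) / (√2·3).
P = |1 - 2i|² / 18 = 5/18.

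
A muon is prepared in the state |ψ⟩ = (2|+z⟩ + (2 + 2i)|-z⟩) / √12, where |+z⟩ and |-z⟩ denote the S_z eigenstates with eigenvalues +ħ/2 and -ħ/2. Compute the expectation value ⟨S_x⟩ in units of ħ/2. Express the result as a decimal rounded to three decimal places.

⟨σ_x⟩ = 2 Re(a* b)/(|a|²+|b|²) with a = 2, b = (2 + 2i).
a* b = (4 + 4i), so ⟨σ_x⟩ = 8/12.
⟨S_x⟩ = (ħ/2)·⟨σ_x⟩.

0.667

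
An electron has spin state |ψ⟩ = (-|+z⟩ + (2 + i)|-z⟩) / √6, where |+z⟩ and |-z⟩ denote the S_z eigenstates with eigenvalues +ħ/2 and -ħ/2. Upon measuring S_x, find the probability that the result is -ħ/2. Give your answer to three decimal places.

0.833

|-x⟩ = (|+z⟩ - |-z⟩)/√2, so ⟨-x|ψ⟩ = (-3 - i) / (√2·√6).
P = |-3 - i|² / 12 = 10/12.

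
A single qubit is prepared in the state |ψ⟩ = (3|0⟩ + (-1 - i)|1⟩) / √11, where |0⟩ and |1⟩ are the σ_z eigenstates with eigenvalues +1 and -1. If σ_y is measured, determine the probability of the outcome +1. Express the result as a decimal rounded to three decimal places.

0.227

|+y⟩ = (|0⟩ + i|1⟩)/√2, so ⟨+y|ψ⟩ = (2 + i) / (√2·√11).
P = |2 + i|² / 22 = 5/22.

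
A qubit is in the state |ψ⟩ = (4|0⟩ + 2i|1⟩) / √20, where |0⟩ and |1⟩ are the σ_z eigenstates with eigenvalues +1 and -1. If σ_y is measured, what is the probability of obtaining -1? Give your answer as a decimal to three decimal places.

0.100

|-y⟩ = (|0⟩ - i|1⟩)/√2, so ⟨-y|ψ⟩ = (2) / (√2·√20).
P = |2|² / 40 = 4/40.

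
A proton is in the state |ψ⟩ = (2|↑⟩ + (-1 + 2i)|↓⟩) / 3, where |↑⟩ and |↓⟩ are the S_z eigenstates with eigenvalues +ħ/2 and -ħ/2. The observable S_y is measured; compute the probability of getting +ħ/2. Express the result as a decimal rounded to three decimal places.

|+y⟩ = (|↑⟩ + i|↓⟩)/√2, so ⟨+y|ψ⟩ = (4 + i) / (√2·3).
P = |4 + i|² / 18 = 17/18.

0.944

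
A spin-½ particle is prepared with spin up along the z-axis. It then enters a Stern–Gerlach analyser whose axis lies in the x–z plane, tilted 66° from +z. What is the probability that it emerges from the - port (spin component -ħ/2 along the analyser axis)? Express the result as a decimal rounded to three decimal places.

For spin-½, the probability of finding spin-up along an axis at angle θ to the initial spin direction is cos²(θ/2); spin-down is sin²(θ/2).
θ = 66°, so P = sin²(33°) ≈ 0.297.

0.297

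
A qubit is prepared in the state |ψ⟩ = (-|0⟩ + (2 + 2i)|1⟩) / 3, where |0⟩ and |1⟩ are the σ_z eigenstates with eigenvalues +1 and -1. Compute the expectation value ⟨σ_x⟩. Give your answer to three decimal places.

⟨σ_x⟩ = 2 Re(a* b)/(|a|²+|b|²) with a = -1, b = (2 + 2i).
a* b = (-2 - 2i), so ⟨σ_x⟩ = -4/9.

-0.444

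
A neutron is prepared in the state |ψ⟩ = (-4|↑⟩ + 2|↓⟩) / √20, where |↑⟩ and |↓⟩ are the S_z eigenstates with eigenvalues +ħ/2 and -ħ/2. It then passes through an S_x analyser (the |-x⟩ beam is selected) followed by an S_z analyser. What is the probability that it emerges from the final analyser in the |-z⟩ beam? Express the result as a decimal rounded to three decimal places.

0.450

First analyser (S_x): P(|-x⟩) = |⟨-x|ψ⟩|² = 36/40.
After stage 1 the state is |-x⟩; P(|-z⟩) = |⟨-z|-x⟩|² = 1/2.
Joint probability = 36/40 × 1/2 = 0.450.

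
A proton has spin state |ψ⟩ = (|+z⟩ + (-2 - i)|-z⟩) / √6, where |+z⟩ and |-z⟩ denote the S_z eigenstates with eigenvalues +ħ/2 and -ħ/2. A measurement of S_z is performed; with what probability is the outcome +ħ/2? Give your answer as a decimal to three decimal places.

0.167

The +ħ/2 outcome corresponds to |+z⟩. Its amplitude in |ψ⟩ is 1/√6.
P = |1|² / 6 = 1/6.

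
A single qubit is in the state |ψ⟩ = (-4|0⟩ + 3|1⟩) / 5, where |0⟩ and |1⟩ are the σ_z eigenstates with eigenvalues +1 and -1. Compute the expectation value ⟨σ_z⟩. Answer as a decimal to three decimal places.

⟨σ_z⟩ = |a|² - |b|² divided by |a|²+|b|², with a, b the |0⟩, |1⟩ amplitudes.
= (16 - 9)/25 = 7/25.

0.280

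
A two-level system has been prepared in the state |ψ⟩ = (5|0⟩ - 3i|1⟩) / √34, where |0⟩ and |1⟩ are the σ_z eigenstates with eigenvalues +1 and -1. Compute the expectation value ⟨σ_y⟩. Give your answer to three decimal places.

⟨σ_y⟩ = 2 Im(a* b)/(|a|²+|b|²) with a = 5, b = -3i.
a* b = -15i, so ⟨σ_y⟩ = -30/34.

-0.882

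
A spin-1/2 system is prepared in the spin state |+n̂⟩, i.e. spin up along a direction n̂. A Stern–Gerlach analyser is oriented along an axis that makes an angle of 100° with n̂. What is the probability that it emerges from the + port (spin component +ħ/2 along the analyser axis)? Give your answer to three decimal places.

For spin-½, the probability of finding spin-up along an axis at angle θ to the initial spin direction is cos²(θ/2); spin-down is sin²(θ/2).
θ = 100°, so P = cos²(50°) ≈ 0.413.

0.413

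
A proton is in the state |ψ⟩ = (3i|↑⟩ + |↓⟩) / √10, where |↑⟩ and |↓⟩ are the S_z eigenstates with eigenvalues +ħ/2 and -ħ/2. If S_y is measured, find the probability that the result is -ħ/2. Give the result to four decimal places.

|-y⟩ = (|↑⟩ - i|↓⟩)/√2, so ⟨-y|ψ⟩ = (4i) / (√2·√10).
P = |4i|² / 20 = 16/20.

0.8000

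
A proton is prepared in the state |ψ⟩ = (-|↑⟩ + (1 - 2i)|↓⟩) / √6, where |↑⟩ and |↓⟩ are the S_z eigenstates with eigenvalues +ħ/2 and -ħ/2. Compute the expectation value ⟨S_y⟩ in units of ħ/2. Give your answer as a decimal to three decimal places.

0.667

⟨σ_y⟩ = 2 Im(a* b)/(|a|²+|b|²) with a = -1, b = (1 - 2i).
a* b = (-1 + 2i), so ⟨σ_y⟩ = 4/6.
⟨S_y⟩ = (ħ/2)·⟨σ_y⟩.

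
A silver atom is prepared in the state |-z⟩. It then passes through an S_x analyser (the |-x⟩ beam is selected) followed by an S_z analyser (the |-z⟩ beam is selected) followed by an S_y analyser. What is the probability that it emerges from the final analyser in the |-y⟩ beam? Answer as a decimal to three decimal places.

First analyser (S_x): from |-z⟩, P(|-x⟩) = 1/2.
After stage 1 the state is |-x⟩; P(|-z⟩) = |⟨-z|-x⟩|² = 1/2.
After stage 2 the state is |-z⟩; P(|-y⟩) = |⟨-y|-z⟩|² = 1/2.
Joint probability = 1/2 × 1/2 × 1/2 = 0.125.

0.125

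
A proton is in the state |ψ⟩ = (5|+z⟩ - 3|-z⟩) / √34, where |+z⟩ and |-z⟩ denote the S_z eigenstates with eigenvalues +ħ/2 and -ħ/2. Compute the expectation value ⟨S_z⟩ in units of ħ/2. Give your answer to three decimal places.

⟨σ_z⟩ = |a|² - |b|² divided by |a|²+|b|², with a, b the |+z⟩, |-z⟩ amplitudes.
= (25 - 9)/34 = 16/34.
⟨S_z⟩ = (ħ/2)·⟨σ_z⟩.

0.471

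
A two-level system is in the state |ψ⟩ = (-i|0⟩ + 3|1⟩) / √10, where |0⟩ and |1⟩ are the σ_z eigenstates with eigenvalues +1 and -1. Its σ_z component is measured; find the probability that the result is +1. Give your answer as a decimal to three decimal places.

0.100

The +1 outcome corresponds to |0⟩. Its amplitude in |ψ⟩ is -i/√10.
P = |-i|² / 10 = 1/10.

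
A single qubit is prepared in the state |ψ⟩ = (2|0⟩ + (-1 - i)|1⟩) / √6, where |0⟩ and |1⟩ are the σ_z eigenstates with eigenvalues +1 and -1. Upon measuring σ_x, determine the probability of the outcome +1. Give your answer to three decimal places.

|+x⟩ = (|0⟩ + |1⟩)/√2, so ⟨+x|ψ⟩ = (1 - i) / (√2·√6).
P = |1 - i|² / 12 = 2/12.

0.167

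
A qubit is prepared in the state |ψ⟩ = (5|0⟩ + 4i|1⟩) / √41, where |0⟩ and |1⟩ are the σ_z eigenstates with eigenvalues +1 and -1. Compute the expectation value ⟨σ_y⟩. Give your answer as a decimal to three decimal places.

0.976

⟨σ_y⟩ = 2 Im(a* b)/(|a|²+|b|²) with a = 5, b = 4i.
a* b = 20i, so ⟨σ_y⟩ = 40/41.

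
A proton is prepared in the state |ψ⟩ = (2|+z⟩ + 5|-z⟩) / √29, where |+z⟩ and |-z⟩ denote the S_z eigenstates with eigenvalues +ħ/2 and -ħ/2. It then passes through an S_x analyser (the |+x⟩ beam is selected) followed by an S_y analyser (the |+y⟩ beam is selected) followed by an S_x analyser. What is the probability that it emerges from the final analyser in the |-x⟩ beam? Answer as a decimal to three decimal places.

0.211

First analyser (S_x): P(|+x⟩) = |⟨+x|ψ⟩|² = 49/58.
After stage 1 the state is |+x⟩; P(|+y⟩) = |⟨+y|+x⟩|² = 1/2.
After stage 2 the state is |+y⟩; P(|-x⟩) = |⟨-x|+y⟩|² = 1/2.
Joint probability = 49/58 × 1/2 × 1/2 = 0.211.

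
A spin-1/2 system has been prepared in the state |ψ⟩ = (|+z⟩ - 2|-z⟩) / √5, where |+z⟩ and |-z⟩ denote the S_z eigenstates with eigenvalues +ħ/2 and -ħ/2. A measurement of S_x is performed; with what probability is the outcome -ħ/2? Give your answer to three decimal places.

|-x⟩ = (|+z⟩ - |-z⟩)/√2, so ⟨-x|ψ⟩ = (3) / (√2·√5).
P = |3|² / 10 = 9/10.

0.900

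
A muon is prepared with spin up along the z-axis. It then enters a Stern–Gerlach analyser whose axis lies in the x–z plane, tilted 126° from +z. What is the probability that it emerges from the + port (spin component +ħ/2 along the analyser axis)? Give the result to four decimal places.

For spin-½, the probability of finding spin-up along an axis at angle θ to the initial spin direction is cos²(θ/2); spin-down is sin²(θ/2).
θ = 126°, so P = cos²(63°) ≈ 0.2061.

0.2061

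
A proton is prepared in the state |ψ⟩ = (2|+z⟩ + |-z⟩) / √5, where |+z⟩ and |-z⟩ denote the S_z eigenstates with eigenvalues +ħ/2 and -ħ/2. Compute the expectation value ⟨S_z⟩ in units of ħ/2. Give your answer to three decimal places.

⟨σ_z⟩ = |a|² - |b|² divided by |a|²+|b|², with a, b the |+z⟩, |-z⟩ amplitudes.
= (4 - 1)/5 = 3/5.
⟨S_z⟩ = (ħ/2)·⟨σ_z⟩.

0.600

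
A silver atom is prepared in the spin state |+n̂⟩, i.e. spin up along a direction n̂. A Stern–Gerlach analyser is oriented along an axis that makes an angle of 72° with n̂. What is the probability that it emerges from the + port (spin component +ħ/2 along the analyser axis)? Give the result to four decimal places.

For spin-½, the probability of finding spin-up along an axis at angle θ to the initial spin direction is cos²(θ/2); spin-down is sin²(θ/2).
θ = 72°, so P = cos²(36°) ≈ 0.6545.

0.6545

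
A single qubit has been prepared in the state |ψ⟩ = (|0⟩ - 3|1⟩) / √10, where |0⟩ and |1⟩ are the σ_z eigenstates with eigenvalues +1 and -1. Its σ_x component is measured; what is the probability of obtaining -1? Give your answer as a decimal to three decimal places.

0.800

|-x⟩ = (|0⟩ - |1⟩)/√2, so ⟨-x|ψ⟩ = (4) / (√2·√10).
P = |4|² / 20 = 16/20.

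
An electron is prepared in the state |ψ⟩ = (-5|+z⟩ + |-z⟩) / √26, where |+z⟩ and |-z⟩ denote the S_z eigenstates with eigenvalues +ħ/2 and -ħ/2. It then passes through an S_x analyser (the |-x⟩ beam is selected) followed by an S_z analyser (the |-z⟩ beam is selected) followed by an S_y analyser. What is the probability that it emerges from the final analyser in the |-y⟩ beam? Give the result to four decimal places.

First analyser (S_x): P(|-x⟩) = |⟨-x|ψ⟩|² = 36/52.
After stage 1 the state is |-x⟩; P(|-z⟩) = |⟨-z|-x⟩|² = 1/2.
After stage 2 the state is |-z⟩; P(|-y⟩) = |⟨-y|-z⟩|² = 1/2.
Joint probability = 36/52 × 1/2 × 1/2 = 0.1731.

0.1731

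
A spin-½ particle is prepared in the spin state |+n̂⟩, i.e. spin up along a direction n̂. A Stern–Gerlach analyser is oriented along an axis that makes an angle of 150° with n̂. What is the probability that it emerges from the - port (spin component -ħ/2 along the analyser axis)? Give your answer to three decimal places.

For spin-½, the probability of finding spin-up along an axis at angle θ to the initial spin direction is cos²(θ/2); spin-down is sin²(θ/2).
θ = 150°, so P = sin²(75°) ≈ 0.933.

0.933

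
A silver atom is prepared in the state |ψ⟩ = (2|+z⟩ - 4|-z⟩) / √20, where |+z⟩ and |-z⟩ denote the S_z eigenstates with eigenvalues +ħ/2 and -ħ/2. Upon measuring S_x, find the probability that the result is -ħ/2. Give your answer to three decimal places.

|-x⟩ = (|+z⟩ - |-z⟩)/√2, so ⟨-x|ψ⟩ = (6) / (√2·√20).
P = |6|² / 40 = 36/40.

0.900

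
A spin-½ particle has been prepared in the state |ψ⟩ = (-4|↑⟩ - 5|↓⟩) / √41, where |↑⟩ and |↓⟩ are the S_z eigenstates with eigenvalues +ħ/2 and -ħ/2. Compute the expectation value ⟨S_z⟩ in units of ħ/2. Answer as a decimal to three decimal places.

⟨σ_z⟩ = |a|² - |b|² divided by |a|²+|b|², with a, b the |↑⟩, |↓⟩ amplitudes.
= (16 - 25)/41 = -9/41.
⟨S_z⟩ = (ħ/2)·⟨σ_z⟩.

-0.220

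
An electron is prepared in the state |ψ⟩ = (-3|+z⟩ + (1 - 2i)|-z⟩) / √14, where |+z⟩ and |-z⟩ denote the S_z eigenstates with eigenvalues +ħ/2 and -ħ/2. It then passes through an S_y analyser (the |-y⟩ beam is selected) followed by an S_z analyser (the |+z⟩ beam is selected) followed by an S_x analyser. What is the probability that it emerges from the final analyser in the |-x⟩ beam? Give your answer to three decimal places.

0.018

First analyser (S_y): P(|-y⟩) = |⟨-y|ψ⟩|² = 2/28.
After stage 1 the state is |-y⟩; P(|+z⟩) = |⟨+z|-y⟩|² = 1/2.
After stage 2 the state is |+z⟩; P(|-x⟩) = |⟨-x|+z⟩|² = 1/2.
Joint probability = 2/28 × 1/2 × 1/2 = 0.018.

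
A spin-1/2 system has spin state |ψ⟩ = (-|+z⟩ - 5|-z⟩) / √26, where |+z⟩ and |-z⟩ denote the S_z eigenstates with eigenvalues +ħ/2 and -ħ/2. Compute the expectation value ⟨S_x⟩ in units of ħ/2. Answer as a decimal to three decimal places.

⟨σ_x⟩ = 2 Re(a* b)/(|a|²+|b|²) with a = -1, b = -5.
a* b = 5, so ⟨σ_x⟩ = 10/26.
⟨S_x⟩ = (ħ/2)·⟨σ_x⟩.

0.385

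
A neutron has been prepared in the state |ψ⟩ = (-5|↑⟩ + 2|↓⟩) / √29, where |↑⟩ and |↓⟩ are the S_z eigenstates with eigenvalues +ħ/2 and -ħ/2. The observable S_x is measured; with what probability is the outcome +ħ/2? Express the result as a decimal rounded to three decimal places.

0.155

|+x⟩ = (|↑⟩ + |↓⟩)/√2, so ⟨+x|ψ⟩ = (-3) / (√2·√29).
P = |-3|² / 58 = 9/58.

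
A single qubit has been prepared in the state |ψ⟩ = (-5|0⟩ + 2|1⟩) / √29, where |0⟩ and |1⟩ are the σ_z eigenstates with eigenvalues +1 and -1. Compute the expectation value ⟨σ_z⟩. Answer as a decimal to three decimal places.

0.724

⟨σ_z⟩ = |a|² - |b|² divided by |a|²+|b|², with a, b the |0⟩, |1⟩ amplitudes.
= (25 - 4)/29 = 21/29.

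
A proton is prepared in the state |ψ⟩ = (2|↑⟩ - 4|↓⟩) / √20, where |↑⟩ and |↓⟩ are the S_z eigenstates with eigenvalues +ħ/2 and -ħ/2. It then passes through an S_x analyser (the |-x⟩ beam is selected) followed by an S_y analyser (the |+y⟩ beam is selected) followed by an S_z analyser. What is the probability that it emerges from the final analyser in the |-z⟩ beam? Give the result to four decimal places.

First analyser (S_x): P(|-x⟩) = |⟨-x|ψ⟩|² = 36/40.
After stage 1 the state is |-x⟩; P(|+y⟩) = |⟨+y|-x⟩|² = 1/2.
After stage 2 the state is |+y⟩; P(|-z⟩) = |⟨-z|+y⟩|² = 1/2.
Joint probability = 36/40 × 1/2 × 1/2 = 0.2250.

0.2250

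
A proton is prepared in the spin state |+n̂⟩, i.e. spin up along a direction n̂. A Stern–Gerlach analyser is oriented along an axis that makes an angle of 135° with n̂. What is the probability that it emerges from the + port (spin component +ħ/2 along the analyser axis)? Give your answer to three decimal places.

For spin-½, the probability of finding spin-up along an axis at angle θ to the initial spin direction is cos²(θ/2); spin-down is sin²(θ/2).
θ = 135°, so P = cos²(67.5°) ≈ 0.146.

0.146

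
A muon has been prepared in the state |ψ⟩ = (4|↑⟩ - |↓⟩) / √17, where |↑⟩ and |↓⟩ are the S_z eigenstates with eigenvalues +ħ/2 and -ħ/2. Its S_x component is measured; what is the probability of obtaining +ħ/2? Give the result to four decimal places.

0.2647

|+x⟩ = (|↑⟩ + |↓⟩)/√2, so ⟨+x|ψ⟩ = (3) / (√2·√17).
P = |3|² / 34 = 9/34.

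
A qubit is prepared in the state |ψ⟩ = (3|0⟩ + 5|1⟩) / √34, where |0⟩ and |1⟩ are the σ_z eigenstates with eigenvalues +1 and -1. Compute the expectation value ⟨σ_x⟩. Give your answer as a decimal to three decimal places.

0.882

⟨σ_x⟩ = 2 Re(a* b)/(|a|²+|b|²) with a = 3, b = 5.
a* b = 15, so ⟨σ_x⟩ = 30/34.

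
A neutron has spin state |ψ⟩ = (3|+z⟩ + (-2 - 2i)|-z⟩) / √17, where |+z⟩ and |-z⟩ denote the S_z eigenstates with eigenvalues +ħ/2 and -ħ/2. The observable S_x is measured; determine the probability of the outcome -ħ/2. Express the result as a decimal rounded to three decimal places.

|-x⟩ = (|+z⟩ - |-z⟩)/√2, so ⟨-x|ψ⟩ = (5 + 2i) / (√2·√17).
P = |5 + 2i|² / 34 = 29/34.

0.853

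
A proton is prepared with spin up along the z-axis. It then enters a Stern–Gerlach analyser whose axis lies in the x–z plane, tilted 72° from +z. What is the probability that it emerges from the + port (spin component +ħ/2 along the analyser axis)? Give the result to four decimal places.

0.6545

For spin-½, the probability of finding spin-up along an axis at angle θ to the initial spin direction is cos²(θ/2); spin-down is sin²(θ/2).
θ = 72°, so P = cos²(36°) ≈ 0.6545.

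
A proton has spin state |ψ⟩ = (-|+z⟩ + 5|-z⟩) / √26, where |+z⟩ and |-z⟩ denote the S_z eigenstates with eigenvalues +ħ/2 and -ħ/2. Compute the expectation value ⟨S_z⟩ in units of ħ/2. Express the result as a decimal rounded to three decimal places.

-0.923

⟨σ_z⟩ = |a|² - |b|² divided by |a|²+|b|², with a, b the |+z⟩, |-z⟩ amplitudes.
= (1 - 25)/26 = -24/26.
⟨S_z⟩ = (ħ/2)·⟨σ_z⟩.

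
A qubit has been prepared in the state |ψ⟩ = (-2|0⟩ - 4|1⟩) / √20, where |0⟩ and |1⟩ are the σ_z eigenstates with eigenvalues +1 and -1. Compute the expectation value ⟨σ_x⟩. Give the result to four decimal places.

0.8000

⟨σ_x⟩ = 2 Re(a* b)/(|a|²+|b|²) with a = -2, b = -4.
a* b = 8, so ⟨σ_x⟩ = 16/20.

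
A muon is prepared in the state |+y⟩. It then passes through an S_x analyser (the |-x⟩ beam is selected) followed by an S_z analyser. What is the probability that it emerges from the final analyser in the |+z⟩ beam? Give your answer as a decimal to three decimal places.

0.250

First analyser (S_x): from |+y⟩, P(|-x⟩) = 1/2.
After stage 1 the state is |-x⟩; P(|+z⟩) = |⟨+z|-x⟩|² = 1/2.
Joint probability = 1/2 × 1/2 = 0.250.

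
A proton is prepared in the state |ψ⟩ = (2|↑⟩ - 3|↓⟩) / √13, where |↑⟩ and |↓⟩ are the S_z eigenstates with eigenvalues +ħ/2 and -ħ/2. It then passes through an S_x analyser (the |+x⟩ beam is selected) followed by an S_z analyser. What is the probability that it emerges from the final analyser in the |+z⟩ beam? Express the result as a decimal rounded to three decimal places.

First analyser (S_x): P(|+x⟩) = |⟨+x|ψ⟩|² = 1/26.
After stage 1 the state is |+x⟩; P(|+z⟩) = |⟨+z|+x⟩|² = 1/2.
Joint probability = 1/26 × 1/2 = 0.019.

0.019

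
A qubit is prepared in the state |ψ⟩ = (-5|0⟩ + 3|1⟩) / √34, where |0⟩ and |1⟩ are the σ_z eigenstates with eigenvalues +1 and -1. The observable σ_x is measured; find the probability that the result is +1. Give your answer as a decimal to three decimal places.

0.059

|+x⟩ = (|0⟩ + |1⟩)/√2, so ⟨+x|ψ⟩ = (-2) / (√2·√34).
P = |-2|² / 68 = 4/68.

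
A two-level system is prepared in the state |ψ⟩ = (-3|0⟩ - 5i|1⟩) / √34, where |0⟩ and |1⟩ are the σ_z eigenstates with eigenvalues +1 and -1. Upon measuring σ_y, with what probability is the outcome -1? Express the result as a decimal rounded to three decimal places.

0.059

|-y⟩ = (|0⟩ - i|1⟩)/√2, so ⟨-y|ψ⟩ = (2) / (√2·√34).
P = |2|² / 68 = 4/68.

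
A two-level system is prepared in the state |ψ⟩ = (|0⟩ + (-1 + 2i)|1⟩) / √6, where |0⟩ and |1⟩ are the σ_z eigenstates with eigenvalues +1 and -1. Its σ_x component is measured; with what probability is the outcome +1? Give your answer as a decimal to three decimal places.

0.333

|+x⟩ = (|0⟩ + |1⟩)/√2, so ⟨+x|ψ⟩ = (2i) / (√2·√6).
P = |2i|² / 12 = 4/12.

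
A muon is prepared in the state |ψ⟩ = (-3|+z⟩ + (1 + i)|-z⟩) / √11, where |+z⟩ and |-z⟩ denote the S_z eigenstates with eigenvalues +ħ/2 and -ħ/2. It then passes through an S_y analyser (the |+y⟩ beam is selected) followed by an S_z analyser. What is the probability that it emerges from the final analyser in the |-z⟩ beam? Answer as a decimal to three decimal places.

0.114

First analyser (S_y): P(|+y⟩) = |⟨+y|ψ⟩|² = 5/22.
After stage 1 the state is |+y⟩; P(|-z⟩) = |⟨-z|+y⟩|² = 1/2.
Joint probability = 5/22 × 1/2 = 0.114.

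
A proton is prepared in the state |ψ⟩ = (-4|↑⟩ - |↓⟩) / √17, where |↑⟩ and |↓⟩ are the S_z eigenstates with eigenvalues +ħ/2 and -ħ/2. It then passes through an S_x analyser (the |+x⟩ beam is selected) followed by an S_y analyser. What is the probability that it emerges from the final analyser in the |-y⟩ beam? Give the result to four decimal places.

0.3676

First analyser (S_x): P(|+x⟩) = |⟨+x|ψ⟩|² = 25/34.
After stage 1 the state is |+x⟩; P(|-y⟩) = |⟨-y|+x⟩|² = 1/2.
Joint probability = 25/34 × 1/2 = 0.3676.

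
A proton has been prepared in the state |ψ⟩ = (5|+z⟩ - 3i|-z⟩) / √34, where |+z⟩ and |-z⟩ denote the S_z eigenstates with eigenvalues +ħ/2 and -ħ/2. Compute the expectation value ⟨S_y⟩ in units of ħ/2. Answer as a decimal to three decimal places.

-0.882

⟨σ_y⟩ = 2 Im(a* b)/(|a|²+|b|²) with a = 5, b = -3i.
a* b = -15i, so ⟨σ_y⟩ = -30/34.
⟨S_y⟩ = (ħ/2)·⟨σ_y⟩.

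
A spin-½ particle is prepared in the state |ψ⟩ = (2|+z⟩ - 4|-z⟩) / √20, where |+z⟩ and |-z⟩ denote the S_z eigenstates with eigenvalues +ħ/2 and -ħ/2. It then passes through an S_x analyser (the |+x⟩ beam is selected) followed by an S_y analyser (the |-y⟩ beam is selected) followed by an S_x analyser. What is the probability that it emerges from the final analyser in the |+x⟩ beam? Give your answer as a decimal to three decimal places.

First analyser (S_x): P(|+x⟩) = |⟨+x|ψ⟩|² = 4/40.
After stage 1 the state is |+x⟩; P(|-y⟩) = |⟨-y|+x⟩|² = 1/2.
After stage 2 the state is |-y⟩; P(|+x⟩) = |⟨+x|-y⟩|² = 1/2.
Joint probability = 4/40 × 1/2 × 1/2 = 0.025.

0.025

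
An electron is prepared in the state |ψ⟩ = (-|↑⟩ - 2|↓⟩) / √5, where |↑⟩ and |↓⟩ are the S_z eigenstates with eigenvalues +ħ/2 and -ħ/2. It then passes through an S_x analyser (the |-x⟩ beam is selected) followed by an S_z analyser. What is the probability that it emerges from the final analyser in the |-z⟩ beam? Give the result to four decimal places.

First analyser (S_x): P(|-x⟩) = |⟨-x|ψ⟩|² = 1/10.
After stage 1 the state is |-x⟩; P(|-z⟩) = |⟨-z|-x⟩|² = 1/2.
Joint probability = 1/10 × 1/2 = 0.0500.

0.0500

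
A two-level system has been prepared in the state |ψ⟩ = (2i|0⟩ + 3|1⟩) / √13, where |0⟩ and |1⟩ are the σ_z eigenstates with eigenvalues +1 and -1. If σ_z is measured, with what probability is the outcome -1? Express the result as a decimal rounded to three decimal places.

0.692

The -1 outcome corresponds to |1⟩. Its amplitude in |ψ⟩ is 3/√13.
P = |3|² / 13 = 9/13.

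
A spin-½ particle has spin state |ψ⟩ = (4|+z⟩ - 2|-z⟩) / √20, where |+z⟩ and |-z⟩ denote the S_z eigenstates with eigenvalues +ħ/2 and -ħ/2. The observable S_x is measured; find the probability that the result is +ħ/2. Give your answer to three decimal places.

0.100

|+x⟩ = (|+z⟩ + |-z⟩)/√2, so ⟨+x|ψ⟩ = (2) / (√2·√20).
P = |2|² / 40 = 4/40.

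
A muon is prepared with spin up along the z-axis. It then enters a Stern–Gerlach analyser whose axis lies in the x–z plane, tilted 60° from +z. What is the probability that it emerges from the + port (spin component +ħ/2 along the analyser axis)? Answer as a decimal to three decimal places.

For spin-½, the probability of finding spin-up along an axis at angle θ to the initial spin direction is cos²(θ/2); spin-down is sin²(θ/2).
θ = 60°, so P = cos²(30°) ≈ 0.750.

0.750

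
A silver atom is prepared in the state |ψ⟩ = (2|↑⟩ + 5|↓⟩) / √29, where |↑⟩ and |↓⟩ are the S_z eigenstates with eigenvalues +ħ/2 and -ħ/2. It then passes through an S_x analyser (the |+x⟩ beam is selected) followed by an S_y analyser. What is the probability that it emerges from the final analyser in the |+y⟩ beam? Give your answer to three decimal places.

First analyser (S_x): P(|+x⟩) = |⟨+x|ψ⟩|² = 49/58.
After stage 1 the state is |+x⟩; P(|+y⟩) = |⟨+y|+x⟩|² = 1/2.
Joint probability = 49/58 × 1/2 = 0.422.

0.422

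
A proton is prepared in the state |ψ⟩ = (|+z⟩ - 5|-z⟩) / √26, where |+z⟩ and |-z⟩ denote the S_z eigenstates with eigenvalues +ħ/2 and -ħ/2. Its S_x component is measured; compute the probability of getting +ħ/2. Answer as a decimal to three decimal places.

0.308

|+x⟩ = (|+z⟩ + |-z⟩)/√2, so ⟨+x|ψ⟩ = (-4) / (√2·√26).
P = |-4|² / 52 = 16/52.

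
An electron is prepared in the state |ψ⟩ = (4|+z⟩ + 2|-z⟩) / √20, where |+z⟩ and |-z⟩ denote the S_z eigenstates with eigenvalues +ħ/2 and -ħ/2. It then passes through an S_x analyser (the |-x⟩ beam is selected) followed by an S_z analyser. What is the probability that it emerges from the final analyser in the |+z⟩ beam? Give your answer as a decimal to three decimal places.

0.050

First analyser (S_x): P(|-x⟩) = |⟨-x|ψ⟩|² = 4/40.
After stage 1 the state is |-x⟩; P(|+z⟩) = |⟨+z|-x⟩|² = 1/2.
Joint probability = 4/40 × 1/2 = 0.050.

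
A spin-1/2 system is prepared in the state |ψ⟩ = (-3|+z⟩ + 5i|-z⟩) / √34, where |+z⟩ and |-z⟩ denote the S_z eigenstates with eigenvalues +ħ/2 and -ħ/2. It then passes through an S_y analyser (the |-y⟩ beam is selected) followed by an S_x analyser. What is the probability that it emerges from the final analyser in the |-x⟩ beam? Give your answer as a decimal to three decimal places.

First analyser (S_y): P(|-y⟩) = |⟨-y|ψ⟩|² = 64/68.
After stage 1 the state is |-y⟩; P(|-x⟩) = |⟨-x|-y⟩|² = 1/2.
Joint probability = 64/68 × 1/2 = 0.471.

0.471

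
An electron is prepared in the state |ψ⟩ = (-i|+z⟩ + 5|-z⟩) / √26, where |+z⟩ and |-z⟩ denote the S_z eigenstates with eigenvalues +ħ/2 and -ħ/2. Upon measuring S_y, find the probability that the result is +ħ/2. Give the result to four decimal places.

|+y⟩ = (|+z⟩ + i|-z⟩)/√2, so ⟨+y|ψ⟩ = (-6i) / (√2·√26).
P = |-6i|² / 52 = 36/52.

0.6923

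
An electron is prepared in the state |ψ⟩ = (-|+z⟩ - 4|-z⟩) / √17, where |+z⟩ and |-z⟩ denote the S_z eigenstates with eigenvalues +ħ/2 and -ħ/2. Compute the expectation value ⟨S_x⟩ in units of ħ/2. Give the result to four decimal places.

⟨σ_x⟩ = 2 Re(a* b)/(|a|²+|b|²) with a = -1, b = -4.
a* b = 4, so ⟨σ_x⟩ = 8/17.
⟨S_x⟩ = (ħ/2)·⟨σ_x⟩.

0.4706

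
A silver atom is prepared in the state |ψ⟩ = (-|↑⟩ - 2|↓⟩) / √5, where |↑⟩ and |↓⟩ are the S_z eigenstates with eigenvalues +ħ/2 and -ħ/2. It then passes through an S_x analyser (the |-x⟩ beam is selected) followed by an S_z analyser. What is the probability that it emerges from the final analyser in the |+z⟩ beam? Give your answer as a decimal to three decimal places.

0.050

First analyser (S_x): P(|-x⟩) = |⟨-x|ψ⟩|² = 1/10.
After stage 1 the state is |-x⟩; P(|+z⟩) = |⟨+z|-x⟩|² = 1/2.
Joint probability = 1/10 × 1/2 = 0.050.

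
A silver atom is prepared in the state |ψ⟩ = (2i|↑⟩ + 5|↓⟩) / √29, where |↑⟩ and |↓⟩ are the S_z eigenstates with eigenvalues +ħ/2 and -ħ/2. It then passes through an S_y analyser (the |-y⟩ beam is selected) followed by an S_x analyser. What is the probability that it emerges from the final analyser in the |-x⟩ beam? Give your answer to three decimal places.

First analyser (S_y): P(|-y⟩) = |⟨-y|ψ⟩|² = 49/58.
After stage 1 the state is |-y⟩; P(|-x⟩) = |⟨-x|-y⟩|² = 1/2.
Joint probability = 49/58 × 1/2 = 0.422.

0.422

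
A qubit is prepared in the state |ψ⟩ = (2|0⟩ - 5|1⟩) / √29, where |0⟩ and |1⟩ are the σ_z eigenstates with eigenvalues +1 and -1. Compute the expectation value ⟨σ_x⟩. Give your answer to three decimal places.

-0.690

⟨σ_x⟩ = 2 Re(a* b)/(|a|²+|b|²) with a = 2, b = -5.
a* b = -10, so ⟨σ_x⟩ = -20/29.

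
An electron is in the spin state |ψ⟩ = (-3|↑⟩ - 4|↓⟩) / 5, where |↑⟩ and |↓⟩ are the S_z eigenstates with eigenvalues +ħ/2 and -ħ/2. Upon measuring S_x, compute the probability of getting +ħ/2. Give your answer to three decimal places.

0.980

|+x⟩ = (|↑⟩ + |↓⟩)/√2, so ⟨+x|ψ⟩ = (-7) / (√2·5).
P = |-7|² / 50 = 49/50.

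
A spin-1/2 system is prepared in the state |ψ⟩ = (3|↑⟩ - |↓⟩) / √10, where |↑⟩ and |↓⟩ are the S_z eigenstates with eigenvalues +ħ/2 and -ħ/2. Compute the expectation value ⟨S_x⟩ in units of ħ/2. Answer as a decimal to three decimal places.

⟨σ_x⟩ = 2 Re(a* b)/(|a|²+|b|²) with a = 3, b = -1.
a* b = -3, so ⟨σ_x⟩ = -6/10.
⟨S_x⟩ = (ħ/2)·⟨σ_x⟩.

-0.600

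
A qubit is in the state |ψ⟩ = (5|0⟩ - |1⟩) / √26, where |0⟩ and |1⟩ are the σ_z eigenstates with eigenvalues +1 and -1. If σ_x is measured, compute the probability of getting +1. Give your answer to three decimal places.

0.308

|+x⟩ = (|0⟩ + |1⟩)/√2, so ⟨+x|ψ⟩ = (4) / (√2·√26).
P = |4|² / 52 = 16/52.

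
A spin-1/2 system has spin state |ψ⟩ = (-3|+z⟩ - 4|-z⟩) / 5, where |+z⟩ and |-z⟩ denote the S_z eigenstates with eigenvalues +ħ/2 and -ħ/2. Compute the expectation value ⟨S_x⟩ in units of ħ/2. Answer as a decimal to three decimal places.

0.960

⟨σ_x⟩ = 2 Re(a* b)/(|a|²+|b|²) with a = -3, b = -4.
a* b = 12, so ⟨σ_x⟩ = 24/25.
⟨S_x⟩ = (ħ/2)·⟨σ_x⟩.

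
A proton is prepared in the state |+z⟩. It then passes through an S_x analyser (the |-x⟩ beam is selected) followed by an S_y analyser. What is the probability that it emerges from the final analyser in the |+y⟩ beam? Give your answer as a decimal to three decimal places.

0.250

First analyser (S_x): from |+z⟩, P(|-x⟩) = 1/2.
After stage 1 the state is |-x⟩; P(|+y⟩) = |⟨+y|-x⟩|² = 1/2.
Joint probability = 1/2 × 1/2 = 0.250.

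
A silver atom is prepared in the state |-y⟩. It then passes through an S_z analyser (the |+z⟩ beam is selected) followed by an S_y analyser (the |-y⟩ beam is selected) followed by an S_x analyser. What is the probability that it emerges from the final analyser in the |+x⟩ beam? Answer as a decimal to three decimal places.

First analyser (S_z): from |-y⟩, P(|+z⟩) = 1/2.
After stage 1 the state is |+z⟩; P(|-y⟩) = |⟨-y|+z⟩|² = 1/2.
After stage 2 the state is |-y⟩; P(|+x⟩) = |⟨+x|-y⟩|² = 1/2.
Joint probability = 1/2 × 1/2 × 1/2 = 0.125.

0.125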